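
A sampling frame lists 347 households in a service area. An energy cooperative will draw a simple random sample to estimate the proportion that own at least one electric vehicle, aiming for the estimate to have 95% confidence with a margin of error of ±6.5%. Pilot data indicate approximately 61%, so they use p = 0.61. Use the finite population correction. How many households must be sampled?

For 95% confidence, z = 1.960.
Unadjusted: n₀ = 1.960² × 0.61 × 0.39 / 0.065² ≈ 216.31, so n₀ = 217.
Finite population correction with N = 347: n = n₀ / (1 + (n₀−1)/N) = 217 / (1 + 216/347) = 217 / 1.6225 ≈ 133.75.
Rounding up, n = 134.

134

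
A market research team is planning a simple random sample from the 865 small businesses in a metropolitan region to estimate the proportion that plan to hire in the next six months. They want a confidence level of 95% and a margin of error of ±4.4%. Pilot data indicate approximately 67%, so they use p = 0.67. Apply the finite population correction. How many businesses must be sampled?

292

For 95% confidence, z = 1.96.
Unadjusted: n₀ = 1.96² × 0.67 × 0.33 / 0.044² ≈ 438.73, so n₀ = 439.
Finite population correction with N = 865: n = n₀ / (1 + (n₀−1)/N) = 439 / (1 + 438/865) = 439 / 1.5064 ≈ 291.43.
Rounding up, n = 292.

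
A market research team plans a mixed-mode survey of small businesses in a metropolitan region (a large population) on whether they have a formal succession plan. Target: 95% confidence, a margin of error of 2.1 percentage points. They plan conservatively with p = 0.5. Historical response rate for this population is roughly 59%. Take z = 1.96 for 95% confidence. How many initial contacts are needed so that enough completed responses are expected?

3692

Completed interviews needed: n₀ = 1.96² × 0.2500 / 0.021² ≈ 2177.78 → 2178.
At a 59% response rate, contacts needed = 2178 / 0.59 ≈ 3691.53 → 3692.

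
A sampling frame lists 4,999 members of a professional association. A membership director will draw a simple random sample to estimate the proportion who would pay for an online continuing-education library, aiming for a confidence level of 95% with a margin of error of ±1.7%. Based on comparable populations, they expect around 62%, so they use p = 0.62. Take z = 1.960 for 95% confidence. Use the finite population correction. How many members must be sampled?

Unadjusted: n₀ = 1.960² × 0.62 × 0.38 / 0.017² ≈ 3131.77, so n₀ = 3132.
Finite population correction with N = 4,999: n = n₀ / (1 + (n₀−1)/N) = 3132 / (1 + 3131/4999) = 3132 / 1.6263 ≈ 1925.81.
Rounding up, n = 1926.

1926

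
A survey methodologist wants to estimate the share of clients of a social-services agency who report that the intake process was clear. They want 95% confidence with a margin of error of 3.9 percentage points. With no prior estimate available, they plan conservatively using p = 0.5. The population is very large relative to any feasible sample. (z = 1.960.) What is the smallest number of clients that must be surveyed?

632

With p = 0.5, p(1−p) = 0.25.
n = z²·p(1−p)/E² = 1.960² × 0.2500 / 0.039² = 3.8416 × 0.2500 / 0.001521 ≈ 631.43.
Rounding up gives n = 632.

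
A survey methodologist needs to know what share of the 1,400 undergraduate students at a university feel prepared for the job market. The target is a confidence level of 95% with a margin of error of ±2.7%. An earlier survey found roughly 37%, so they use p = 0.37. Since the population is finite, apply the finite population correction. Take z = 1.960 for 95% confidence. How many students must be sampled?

655

Unadjusted: n₀ = 1.960² × 0.37 × 0.63 / 0.027² ≈ 1228.36, so n₀ = 1229.
Finite population correction with N = 1,400: n = n₀ / (1 + (n₀−1)/N) = 1229 / (1 + 1228/1400) = 1229 / 1.8771 ≈ 654.72.
Rounding up, n = 655.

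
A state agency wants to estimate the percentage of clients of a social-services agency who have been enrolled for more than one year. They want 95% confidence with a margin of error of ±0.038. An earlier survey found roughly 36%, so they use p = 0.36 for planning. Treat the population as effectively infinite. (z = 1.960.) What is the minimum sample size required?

613

With p = 0.36, p(1−p) = 0.2304.
n = z²·p(1−p)/E² = 1.960² × 0.2304 / 0.038² = 3.8416 × 0.2304 / 0.001444 ≈ 612.95.
Rounding up gives n = 613.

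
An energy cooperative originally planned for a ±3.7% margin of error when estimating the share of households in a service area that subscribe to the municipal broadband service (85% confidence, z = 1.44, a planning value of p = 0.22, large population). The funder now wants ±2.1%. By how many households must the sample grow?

547

At ±3.7%: n = 1.44² × 0.1716 / 0.037² ≈ 259.92 → 260.
At ±2.1%: n = 1.44² × 0.1716 / 0.021² ≈ 806.87 → 807.
Additional respondents: 807 − 260 = 547.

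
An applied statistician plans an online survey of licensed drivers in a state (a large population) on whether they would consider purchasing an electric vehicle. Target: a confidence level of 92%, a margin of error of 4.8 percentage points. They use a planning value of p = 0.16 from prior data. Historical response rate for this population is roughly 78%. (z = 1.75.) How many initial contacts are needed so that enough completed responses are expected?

Completed interviews needed: n₀ = 1.75² × 0.1344 / 0.048² ≈ 178.65 → 179.
At a 78% response rate, contacts needed = 179 / 0.78 ≈ 229.49 → 230.

230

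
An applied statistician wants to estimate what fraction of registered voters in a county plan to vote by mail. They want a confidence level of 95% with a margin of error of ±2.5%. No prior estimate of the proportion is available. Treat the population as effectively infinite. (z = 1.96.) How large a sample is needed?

With no prior estimate, use p = 0.5, giving p(1−p) = 0.25.
n = z²·p(1−p)/E² = 1.96² × 0.2500 / 0.025² = 3.8416 × 0.2500 / 0.000625 ≈ 1536.64.
Rounding up gives n = 1537.

1537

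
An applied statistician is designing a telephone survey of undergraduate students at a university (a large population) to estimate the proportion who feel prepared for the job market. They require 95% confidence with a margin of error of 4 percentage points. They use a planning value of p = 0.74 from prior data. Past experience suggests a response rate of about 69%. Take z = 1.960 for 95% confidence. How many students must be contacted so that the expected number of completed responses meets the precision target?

670

Completed interviews needed: n₀ = 1.960² × 0.1924 / 0.040² ≈ 461.95 → 462.
At a 69% response rate, contacts needed = 462 / 0.69 ≈ 669.57 → 670.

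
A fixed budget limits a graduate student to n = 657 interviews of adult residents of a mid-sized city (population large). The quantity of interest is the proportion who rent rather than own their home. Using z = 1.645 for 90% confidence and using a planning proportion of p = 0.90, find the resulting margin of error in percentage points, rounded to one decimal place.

1.9

SE(p̂) = √[p(1−p)/n] = √[0.0900/657] = 0.01170.
E = z × SE = 1.645 × 0.01170 = 0.01925, or 1.9 percentage points.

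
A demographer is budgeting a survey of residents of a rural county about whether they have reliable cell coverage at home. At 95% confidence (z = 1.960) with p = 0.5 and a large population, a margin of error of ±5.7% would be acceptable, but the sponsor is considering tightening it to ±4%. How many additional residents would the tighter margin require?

305

At ±5.7%: n = 1.960² × 0.2500 / 0.057² ≈ 295.60 → 296.
At ±4%: n = 1.960² × 0.2500 / 0.040² ≈ 600.25 → 601.
Additional respondents: 601 − 296 = 305.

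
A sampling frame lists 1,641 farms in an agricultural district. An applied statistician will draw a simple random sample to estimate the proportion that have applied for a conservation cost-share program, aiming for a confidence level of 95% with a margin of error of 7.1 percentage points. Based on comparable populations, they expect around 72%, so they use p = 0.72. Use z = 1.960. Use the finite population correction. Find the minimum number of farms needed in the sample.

Unadjusted: n₀ = 1.960² × 0.72 × 0.28 / 0.071² ≈ 153.63, so n₀ = 154.
Finite population correction with N = 1,641: n = n₀ / (1 + (n₀−1)/N) = 154 / (1 + 153/1641) = 154 / 1.0932 ≈ 140.87.
Rounding up, n = 141.

141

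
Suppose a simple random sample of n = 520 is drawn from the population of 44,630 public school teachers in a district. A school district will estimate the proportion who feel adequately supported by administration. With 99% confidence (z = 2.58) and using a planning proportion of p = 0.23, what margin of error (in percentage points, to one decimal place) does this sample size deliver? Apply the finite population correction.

Finite-population factor: (N−n)/(N−1) = (44630−520)/(44630−1) = 0.9884.
SE(p̂) = √[p(1−p)/n · (N−n)/(N−1)] = √[0.1771/520 × 0.9884] = 0.01835.
E = z × SE = 2.58 × 0.01835 = 0.04734 ≈ 4.7 percentage points.

4.7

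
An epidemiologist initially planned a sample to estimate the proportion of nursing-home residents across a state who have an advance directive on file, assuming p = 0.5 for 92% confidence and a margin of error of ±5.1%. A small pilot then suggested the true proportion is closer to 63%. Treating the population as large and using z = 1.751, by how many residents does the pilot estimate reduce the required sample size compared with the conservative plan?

20

Conservative (p = 0.5): n = 1.751² × 0.25 / 0.051² ≈ 294.69 → 295.
Using p = 0.63: p(1−p) = 0.2331, so n = 1.751² × 0.2331 / 0.051² ≈ 274.77 → 275.
Reduction: 295 − 275 = 20.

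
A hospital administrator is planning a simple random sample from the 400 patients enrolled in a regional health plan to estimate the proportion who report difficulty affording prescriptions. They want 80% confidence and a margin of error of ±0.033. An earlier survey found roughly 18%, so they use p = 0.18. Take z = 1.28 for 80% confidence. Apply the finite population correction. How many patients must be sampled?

Unadjusted: n₀ = 1.28² × 0.18 × 0.82 / 0.033² ≈ 222.06, so n₀ = 223.
Finite population correction with N = 400: n = n₀ / (1 + (n₀−1)/N) = 223 / (1 + 222/400) = 223 / 1.5550 ≈ 143.41.
Rounding up, n = 144.

144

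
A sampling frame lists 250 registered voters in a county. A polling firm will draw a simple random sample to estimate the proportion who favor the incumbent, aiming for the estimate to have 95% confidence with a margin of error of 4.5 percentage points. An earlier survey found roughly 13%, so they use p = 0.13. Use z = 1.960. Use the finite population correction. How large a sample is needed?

116

Unadjusted: n₀ = 1.960² × 0.13 × 0.87 / 0.045² ≈ 214.56, so n₀ = 215.
Finite population correction with N = 250: n = n₀ / (1 + (n₀−1)/N) = 215 / (1 + 214/250) = 215 / 1.8560 ≈ 115.84.
Rounding up, n = 116.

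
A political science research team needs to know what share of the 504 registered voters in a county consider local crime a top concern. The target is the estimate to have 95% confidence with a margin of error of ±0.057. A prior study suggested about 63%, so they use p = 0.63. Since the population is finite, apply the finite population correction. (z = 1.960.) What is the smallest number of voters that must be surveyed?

Unadjusted: n₀ = 1.960² × 0.63 × 0.37 / 0.057² ≈ 275.62, so n₀ = 276.
Finite population correction with N = 504: n = n₀ / (1 + (n₀−1)/N) = 276 / (1 + 275/504) = 276 / 1.5456 ≈ 178.57.
Rounding up, n = 179.

179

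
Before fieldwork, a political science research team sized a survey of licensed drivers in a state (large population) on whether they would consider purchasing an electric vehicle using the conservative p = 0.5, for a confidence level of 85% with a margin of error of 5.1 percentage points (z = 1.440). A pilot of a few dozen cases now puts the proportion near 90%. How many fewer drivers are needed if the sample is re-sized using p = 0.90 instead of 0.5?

128

Conservative (p = 0.5): n = 1.440² × 0.25 / 0.051² ≈ 199.31 → 200.
Using p = 0.90: p(1−p) = 0.0900, so n = 1.440² × 0.0900 / 0.051² ≈ 71.75 → 72.
Reduction: 200 − 72 = 128.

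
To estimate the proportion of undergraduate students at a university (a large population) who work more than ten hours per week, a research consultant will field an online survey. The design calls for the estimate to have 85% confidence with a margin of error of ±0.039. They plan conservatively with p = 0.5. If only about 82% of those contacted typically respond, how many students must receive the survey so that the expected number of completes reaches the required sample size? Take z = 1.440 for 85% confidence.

Completed interviews needed: n₀ = 1.440² × 0.2500 / 0.039² ≈ 340.83 → 341.
At an 82% response rate, contacts needed = 341 / 0.82 ≈ 415.85 → 416.

416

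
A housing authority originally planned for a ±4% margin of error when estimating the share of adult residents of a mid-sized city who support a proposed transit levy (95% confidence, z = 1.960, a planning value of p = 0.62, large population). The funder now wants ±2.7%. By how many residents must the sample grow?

At ±4%: n = 1.960² × 0.2356 / 0.040² ≈ 565.68 → 566.
At ±2.7%: n = 1.960² × 0.2356 / 0.027² ≈ 1241.54 → 1242.
Additional respondents: 1242 − 566 = 676.

676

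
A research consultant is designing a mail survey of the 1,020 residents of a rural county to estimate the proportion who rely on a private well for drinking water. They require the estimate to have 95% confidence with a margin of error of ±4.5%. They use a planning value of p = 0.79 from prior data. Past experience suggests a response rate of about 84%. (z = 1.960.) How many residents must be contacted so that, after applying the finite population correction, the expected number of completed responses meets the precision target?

Completed interviews needed (unadjusted): n₀ = 1.960² × 0.1659 / 0.045² ≈ 314.73 → 315.
FPC for N = 1,020: n = 315 / (1 + 314/1020) = 315 / 1.3078 ≈ 240.85 → 241.
At an 84% response rate, contacts needed = 241 / 0.84 ≈ 286.90 → 287.

287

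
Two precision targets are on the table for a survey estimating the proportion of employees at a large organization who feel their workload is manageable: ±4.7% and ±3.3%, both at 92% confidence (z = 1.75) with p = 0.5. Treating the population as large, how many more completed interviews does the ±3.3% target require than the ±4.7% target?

357

At ±4.7%: n = 1.75² × 0.2500 / 0.047² ≈ 346.59 → 347.
At ±3.3%: n = 1.75² × 0.2500 / 0.033² ≈ 703.05 → 704.
Additional respondents: 704 − 347 = 357.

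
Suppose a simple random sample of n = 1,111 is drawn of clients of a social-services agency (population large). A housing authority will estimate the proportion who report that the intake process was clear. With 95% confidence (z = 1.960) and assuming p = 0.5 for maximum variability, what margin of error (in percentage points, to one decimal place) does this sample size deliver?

2.9

SE(p̂) = √[p(1−p)/n] = √[0.2500/1111] = 0.01500.
E = z × SE = 1.960 × 0.01500 = 0.02940, or 2.9 percentage points.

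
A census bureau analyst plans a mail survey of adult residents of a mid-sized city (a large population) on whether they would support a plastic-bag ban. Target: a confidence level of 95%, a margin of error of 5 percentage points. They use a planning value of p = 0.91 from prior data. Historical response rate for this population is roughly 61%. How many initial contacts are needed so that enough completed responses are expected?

For 95% confidence, z = 1.960.
Completed interviews needed: n₀ = 1.960² × 0.0819 / 0.050² ≈ 125.85 → 126.
At a 61% response rate, contacts needed = 126 / 0.61 ≈ 206.56 → 207.

207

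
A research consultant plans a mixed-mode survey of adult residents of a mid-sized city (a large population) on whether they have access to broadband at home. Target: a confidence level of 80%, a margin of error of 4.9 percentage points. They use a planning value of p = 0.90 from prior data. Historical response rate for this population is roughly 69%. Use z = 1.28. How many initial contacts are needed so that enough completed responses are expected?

90

Completed interviews needed: n₀ = 1.28² × 0.0900 / 0.049² ≈ 61.41 → 62.
At a 69% response rate, contacts needed = 62 / 0.69 ≈ 89.86 → 90.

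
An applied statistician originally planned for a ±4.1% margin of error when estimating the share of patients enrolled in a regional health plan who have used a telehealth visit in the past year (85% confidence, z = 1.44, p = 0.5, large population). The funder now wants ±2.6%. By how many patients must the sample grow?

458

At ±4.1%: n = 1.44² × 0.2500 / 0.041² ≈ 308.39 → 309.
At ±2.6%: n = 1.44² × 0.2500 / 0.026² ≈ 766.86 → 767.
Additional respondents: 767 − 309 = 458.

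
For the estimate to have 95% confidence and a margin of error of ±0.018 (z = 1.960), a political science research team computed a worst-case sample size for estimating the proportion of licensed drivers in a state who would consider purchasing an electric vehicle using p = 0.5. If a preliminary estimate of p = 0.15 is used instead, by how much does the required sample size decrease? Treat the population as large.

1453

Conservative (p = 0.5): n = 1.960² × 0.25 / 0.018² ≈ 2964.20 → 2965.
Using p = 0.15: p(1−p) = 0.1275, so n = 1.960² × 0.1275 / 0.018² ≈ 1511.74 → 1512.
Reduction: 2965 − 1512 = 1453.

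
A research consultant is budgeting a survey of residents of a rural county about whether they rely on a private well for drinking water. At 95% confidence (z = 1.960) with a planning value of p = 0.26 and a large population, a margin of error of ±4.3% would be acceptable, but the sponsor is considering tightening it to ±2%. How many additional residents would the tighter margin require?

1448

At ±4.3%: n = 1.960² × 0.1924 / 0.043² ≈ 399.74 → 400.
At ±2%: n = 1.960² × 0.1924 / 0.020² ≈ 1847.81 → 1848.
Additional respondents: 1848 − 400 = 1448.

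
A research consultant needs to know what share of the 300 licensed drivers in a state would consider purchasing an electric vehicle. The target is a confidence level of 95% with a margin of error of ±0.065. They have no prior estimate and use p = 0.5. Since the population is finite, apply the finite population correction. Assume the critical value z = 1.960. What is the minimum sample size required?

130

Unadjusted: n₀ = 1.960² × 0.50 × 0.50 / 0.065² ≈ 227.31, so n₀ = 228.
Finite population correction with N = 300: n = n₀ / (1 + (n₀−1)/N) = 228 / (1 + 227/300) = 228 / 1.7567 ≈ 129.79.
Rounding up, n = 130.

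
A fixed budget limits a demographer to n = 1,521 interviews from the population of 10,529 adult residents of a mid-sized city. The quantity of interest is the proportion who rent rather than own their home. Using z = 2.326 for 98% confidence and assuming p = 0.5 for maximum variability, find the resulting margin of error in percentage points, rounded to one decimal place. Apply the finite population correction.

2.8

Finite-population factor: (N−n)/(N−1) = (10529−1521)/(10529−1) = 0.8556.
SE(p̂) = √[p(1−p)/n · (N−n)/(N−1)] = √[0.2500/1521 × 0.8556] = 0.01186.
E = z × SE = 2.326 × 0.01186 = 0.02758 ≈ 2.8 percentage points.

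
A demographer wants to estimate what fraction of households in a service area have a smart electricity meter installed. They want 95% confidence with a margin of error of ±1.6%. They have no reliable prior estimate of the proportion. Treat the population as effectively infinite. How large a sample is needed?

For 95% confidence, z = 1.96.
With no prior estimate, use p = 0.5, giving p(1−p) = 0.25.
n = z²·p(1−p)/E² = 1.96² × 0.2500 / 0.016² = 3.8416 × 0.2500 / 0.000256 ≈ 3751.56.
Rounding up gives n = 3752.

3752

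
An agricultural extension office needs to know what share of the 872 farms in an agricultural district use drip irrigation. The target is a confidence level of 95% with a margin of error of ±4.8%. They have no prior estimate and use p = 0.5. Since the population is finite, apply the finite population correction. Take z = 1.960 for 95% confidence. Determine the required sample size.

Unadjusted: n₀ = 1.960² × 0.50 × 0.50 / 0.048² ≈ 416.84, so n₀ = 417.
Finite population correction with N = 872: n = n₀ / (1 + (n₀−1)/N) = 417 / (1 + 416/872) = 417 / 1.4771 ≈ 282.32.
Rounding up, n = 283.

283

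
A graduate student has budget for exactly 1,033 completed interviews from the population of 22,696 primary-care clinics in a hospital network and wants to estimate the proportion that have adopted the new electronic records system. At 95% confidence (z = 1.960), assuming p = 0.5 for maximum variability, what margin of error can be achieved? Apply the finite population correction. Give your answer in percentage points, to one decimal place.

Finite-population factor: (N−n)/(N−1) = (22696−1033)/(22696−1) = 0.9545.
SE(p̂) = √[p(1−p)/n · (N−n)/(N−1)] = √[0.2500/1033 × 0.9545] = 0.01520.
E = z × SE = 1.960 × 0.01520 = 0.02979 ≈ 3.0 percentage points.

3.0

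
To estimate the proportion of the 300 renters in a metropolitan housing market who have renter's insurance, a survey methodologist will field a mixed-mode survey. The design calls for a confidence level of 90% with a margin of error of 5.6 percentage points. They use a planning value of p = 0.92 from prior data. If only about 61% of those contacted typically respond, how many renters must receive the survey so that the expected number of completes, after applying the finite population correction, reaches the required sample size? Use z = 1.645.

87

Completed interviews needed (unadjusted): n₀ = 1.645² × 0.0736 / 0.056² ≈ 63.51 → 64.
FPC for N = 300: n = 64 / (1 + 63/300) = 64 / 1.2100 ≈ 52.89 → 53.
At a 61% response rate, contacts needed = 53 / 0.61 ≈ 86.89 → 87.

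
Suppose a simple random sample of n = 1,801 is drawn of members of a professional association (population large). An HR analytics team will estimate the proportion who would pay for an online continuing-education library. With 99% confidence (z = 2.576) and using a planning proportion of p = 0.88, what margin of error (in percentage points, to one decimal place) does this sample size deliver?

2.0

SE(p̂) = √[p(1−p)/n] = √[0.1056/1801] = 0.00766.
E = z × SE = 2.576 × 0.00766 = 0.01973, or 2.0 percentage points.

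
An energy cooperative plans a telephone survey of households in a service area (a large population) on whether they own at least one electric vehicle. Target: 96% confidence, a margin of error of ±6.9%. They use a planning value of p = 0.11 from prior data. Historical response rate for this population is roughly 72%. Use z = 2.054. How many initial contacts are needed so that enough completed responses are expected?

121

Completed interviews needed: n₀ = 2.054² × 0.0979 / 0.069² ≈ 86.75 → 87.
At a 72% response rate, contacts needed = 87 / 0.72 ≈ 120.83 → 121.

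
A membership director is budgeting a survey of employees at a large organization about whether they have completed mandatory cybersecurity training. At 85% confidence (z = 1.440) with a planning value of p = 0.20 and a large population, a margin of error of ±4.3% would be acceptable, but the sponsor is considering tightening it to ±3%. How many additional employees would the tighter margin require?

189

At ±4.3%: n = 1.440² × 0.1600 / 0.043² ≈ 179.44 → 180.
At ±3%: n = 1.440² × 0.1600 / 0.030² ≈ 368.64 → 369.
Additional respondents: 369 − 180 = 189.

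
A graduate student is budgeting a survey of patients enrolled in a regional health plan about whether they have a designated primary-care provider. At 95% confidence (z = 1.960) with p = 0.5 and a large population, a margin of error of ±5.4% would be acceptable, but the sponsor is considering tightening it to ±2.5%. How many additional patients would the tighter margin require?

At ±5.4%: n = 1.960² × 0.2500 / 0.054² ≈ 329.36 → 330.
At ±2.5%: n = 1.960² × 0.2500 / 0.025² ≈ 1536.64 → 1537.
Additional respondents: 1537 − 330 = 1207.

1207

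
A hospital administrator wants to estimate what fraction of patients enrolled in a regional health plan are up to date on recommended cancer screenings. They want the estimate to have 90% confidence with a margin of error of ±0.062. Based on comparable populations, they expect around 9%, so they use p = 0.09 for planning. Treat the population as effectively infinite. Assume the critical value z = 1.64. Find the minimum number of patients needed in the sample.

58

With p = 0.09, p(1−p) = 0.0819.
n = z²·p(1−p)/E² = 1.64² × 0.0819 / 0.062² = 2.6896 × 0.0819 / 0.003844 ≈ 57.30.
Rounding up gives n = 58.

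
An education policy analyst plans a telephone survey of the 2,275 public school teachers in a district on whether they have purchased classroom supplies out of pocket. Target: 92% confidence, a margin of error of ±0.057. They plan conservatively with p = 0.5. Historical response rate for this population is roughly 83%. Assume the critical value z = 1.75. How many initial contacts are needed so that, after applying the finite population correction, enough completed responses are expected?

258

Completed interviews needed (unadjusted): n₀ = 1.75² × 0.2500 / 0.057² ≈ 235.65 → 236.
FPC for N = 2,275: n = 236 / (1 + 235/2275) = 236 / 1.1033 ≈ 213.90 → 214.
At an 83% response rate, contacts needed = 214 / 0.83 ≈ 257.83 → 258.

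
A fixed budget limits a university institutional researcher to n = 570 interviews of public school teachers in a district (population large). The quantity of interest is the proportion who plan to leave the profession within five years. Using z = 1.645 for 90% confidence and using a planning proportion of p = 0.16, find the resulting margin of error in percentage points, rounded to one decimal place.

SE(p̂) = √[p(1−p)/n] = √[0.1344/570] = 0.01536.
E = z × SE = 1.645 × 0.01536 = 0.02526, or 2.5 percentage points.

2.5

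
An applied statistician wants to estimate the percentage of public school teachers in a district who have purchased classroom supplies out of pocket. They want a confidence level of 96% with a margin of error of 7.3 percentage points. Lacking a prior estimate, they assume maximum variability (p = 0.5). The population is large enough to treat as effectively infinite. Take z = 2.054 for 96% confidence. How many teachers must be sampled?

198

With p = 0.5, p(1−p) = 0.25.
n = z²·p(1−p)/E² = 2.054² × 0.2500 / 0.073² = 4.2189 × 0.2500 / 0.005329 ≈ 197.92.
Rounding up gives n = 198.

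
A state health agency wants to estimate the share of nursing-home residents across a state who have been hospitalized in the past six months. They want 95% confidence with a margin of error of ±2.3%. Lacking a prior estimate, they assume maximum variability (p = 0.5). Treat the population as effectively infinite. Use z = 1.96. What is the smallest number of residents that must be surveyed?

1816

With p = 0.5, p(1−p) = 0.25.
n = z²·p(1−p)/E² = 1.96² × 0.2500 / 0.023² = 3.8416 × 0.2500 / 0.000529 ≈ 1815.50.
Rounding up gives n = 1816.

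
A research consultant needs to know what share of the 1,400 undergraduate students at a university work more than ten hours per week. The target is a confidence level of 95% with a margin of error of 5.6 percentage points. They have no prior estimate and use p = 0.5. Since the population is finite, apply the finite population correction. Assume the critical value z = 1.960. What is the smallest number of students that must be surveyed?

252

Unadjusted: n₀ = 1.960² × 0.50 × 0.50 / 0.056² ≈ 306.25, so n₀ = 307.
Finite population correction with N = 1,400: n = n₀ / (1 + (n₀−1)/N) = 307 / (1 + 306/1400) = 307 / 1.2186 ≈ 251.93.
Rounding up, n = 252.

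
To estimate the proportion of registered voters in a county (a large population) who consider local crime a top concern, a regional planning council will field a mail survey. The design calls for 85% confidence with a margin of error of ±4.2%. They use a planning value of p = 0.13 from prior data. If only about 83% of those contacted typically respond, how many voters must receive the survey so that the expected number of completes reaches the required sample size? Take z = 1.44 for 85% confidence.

Completed interviews needed: n₀ = 1.44² × 0.1131 / 0.042² ≈ 132.95 → 133.
At an 83% response rate, contacts needed = 133 / 0.83 ≈ 160.24 → 161.

161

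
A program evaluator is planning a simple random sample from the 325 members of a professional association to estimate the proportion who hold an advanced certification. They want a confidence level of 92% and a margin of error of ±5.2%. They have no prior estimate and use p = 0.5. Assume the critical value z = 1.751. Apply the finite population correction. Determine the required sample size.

152

Unadjusted: n₀ = 1.751² × 0.50 × 0.50 / 0.052² ≈ 283.47, so n₀ = 284.
Finite population correction with N = 325: n = n₀ / (1 + (n₀−1)/N) = 284 / (1 + 283/325) = 284 / 1.8708 ≈ 151.81.
Rounding up, n = 152.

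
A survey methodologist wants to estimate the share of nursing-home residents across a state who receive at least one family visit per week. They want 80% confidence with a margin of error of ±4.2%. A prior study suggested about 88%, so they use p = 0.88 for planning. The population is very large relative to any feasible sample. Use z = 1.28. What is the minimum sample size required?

With p = 0.88, p(1−p) = 0.1056.
n = z²·p(1−p)/E² = 1.28² × 0.1056 / 0.042² = 1.6384 × 0.1056 / 0.001764 ≈ 98.08.
Rounding up gives n = 99.

99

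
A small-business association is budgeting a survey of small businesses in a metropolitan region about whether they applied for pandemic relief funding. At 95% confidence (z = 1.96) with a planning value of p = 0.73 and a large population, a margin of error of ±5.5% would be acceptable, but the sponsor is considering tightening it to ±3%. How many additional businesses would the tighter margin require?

591

At ±5.5%: n = 1.96² × 0.1971 / 0.055² ≈ 250.31 → 251.
At ±3%: n = 1.96² × 0.1971 / 0.030² ≈ 841.31 → 842.
Additional respondents: 842 − 251 = 591.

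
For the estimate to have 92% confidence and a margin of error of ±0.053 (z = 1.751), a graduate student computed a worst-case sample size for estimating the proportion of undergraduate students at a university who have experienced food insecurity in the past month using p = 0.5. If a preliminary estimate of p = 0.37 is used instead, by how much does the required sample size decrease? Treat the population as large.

Conservative (p = 0.5): n = 1.751² × 0.25 / 0.053² ≈ 272.87 → 273.
Using p = 0.37: p(1−p) = 0.2331, so n = 1.751² × 0.2331 / 0.053² ≈ 254.43 → 255.
Reduction: 273 − 255 = 18.

18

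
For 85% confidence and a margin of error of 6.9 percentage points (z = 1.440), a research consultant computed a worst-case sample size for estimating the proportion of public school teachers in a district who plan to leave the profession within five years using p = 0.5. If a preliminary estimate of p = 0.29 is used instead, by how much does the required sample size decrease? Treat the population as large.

Conservative (p = 0.5): n = 1.440² × 0.25 / 0.069² ≈ 108.88 → 109.
Using p = 0.29: p(1−p) = 0.2059, so n = 1.440² × 0.2059 / 0.069² ≈ 89.68 → 90.
Reduction: 109 − 90 = 19.

19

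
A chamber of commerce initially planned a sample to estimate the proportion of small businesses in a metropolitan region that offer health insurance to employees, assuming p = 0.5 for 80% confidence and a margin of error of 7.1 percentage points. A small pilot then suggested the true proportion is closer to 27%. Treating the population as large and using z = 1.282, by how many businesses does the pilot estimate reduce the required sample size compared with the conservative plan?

Conservative (p = 0.5): n = 1.282² × 0.25 / 0.071² ≈ 81.51 → 82.
Using p = 0.27: p(1−p) = 0.1971, so n = 1.282² × 0.1971 / 0.071² ≈ 64.26 → 65.
Reduction: 82 − 65 = 17.

17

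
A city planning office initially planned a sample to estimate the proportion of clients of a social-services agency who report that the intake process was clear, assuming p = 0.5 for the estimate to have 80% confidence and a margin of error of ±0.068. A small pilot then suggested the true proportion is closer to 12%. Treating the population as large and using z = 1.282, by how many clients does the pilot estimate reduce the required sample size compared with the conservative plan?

Conservative (p = 0.5): n = 1.282² × 0.25 / 0.068² ≈ 88.86 → 89.
Using p = 0.12: p(1−p) = 0.1056, so n = 1.282² × 0.1056 / 0.068² ≈ 37.53 → 38.
Reduction: 89 − 38 = 51.

51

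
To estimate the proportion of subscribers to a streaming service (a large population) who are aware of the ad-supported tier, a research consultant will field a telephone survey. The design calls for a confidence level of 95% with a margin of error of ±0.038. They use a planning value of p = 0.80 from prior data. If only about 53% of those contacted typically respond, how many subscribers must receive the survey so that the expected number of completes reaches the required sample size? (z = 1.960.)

804

Completed interviews needed: n₀ = 1.960² × 0.1600 / 0.038² ≈ 425.66 → 426.
At a 53% response rate, contacts needed = 426 / 0.53 ≈ 803.77 → 804.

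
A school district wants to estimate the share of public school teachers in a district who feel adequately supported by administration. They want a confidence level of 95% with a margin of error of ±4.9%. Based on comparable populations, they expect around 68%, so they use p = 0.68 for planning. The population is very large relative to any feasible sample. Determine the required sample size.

349

For 95% confidence, z = 1.960.
With p = 0.68, p(1−p) = 0.2176.
n = z²·p(1−p)/E² = 1.960² × 0.2176 / 0.049² = 3.8416 × 0.2176 / 0.002401 ≈ 348.16.
Rounding up gives n = 349.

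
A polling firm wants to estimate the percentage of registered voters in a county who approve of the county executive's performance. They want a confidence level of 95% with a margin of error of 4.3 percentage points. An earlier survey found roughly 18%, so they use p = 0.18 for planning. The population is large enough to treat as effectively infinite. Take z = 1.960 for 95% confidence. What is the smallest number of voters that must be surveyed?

307

With p = 0.18, p(1−p) = 0.1476.
n = z²·p(1−p)/E² = 1.960² × 0.1476 / 0.043² = 3.8416 × 0.1476 / 0.001849 ≈ 306.66.
Rounding up gives n = 307.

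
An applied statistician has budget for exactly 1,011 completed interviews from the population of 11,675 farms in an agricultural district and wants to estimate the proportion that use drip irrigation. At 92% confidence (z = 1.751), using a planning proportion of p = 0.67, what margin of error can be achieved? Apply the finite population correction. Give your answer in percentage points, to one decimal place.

Finite-population factor: (N−n)/(N−1) = (11675−1011)/(11675−1) = 0.9135.
SE(p̂) = √[p(1−p)/n · (N−n)/(N−1)] = √[0.2211/1011 × 0.9135] = 0.01413.
E = z × SE = 1.751 × 0.01413 = 0.02475 ≈ 2.5 percentage points.

2.5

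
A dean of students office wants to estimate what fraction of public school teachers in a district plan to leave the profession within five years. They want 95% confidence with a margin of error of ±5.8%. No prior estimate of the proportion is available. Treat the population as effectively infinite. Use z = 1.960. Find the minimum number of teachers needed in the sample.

With no prior estimate, use p = 0.5, giving p(1−p) = 0.25.
n = z²·p(1−p)/E² = 1.960² × 0.2500 / 0.058² = 3.8416 × 0.2500 / 0.003364 ≈ 285.49.
Rounding up gives n = 286.

286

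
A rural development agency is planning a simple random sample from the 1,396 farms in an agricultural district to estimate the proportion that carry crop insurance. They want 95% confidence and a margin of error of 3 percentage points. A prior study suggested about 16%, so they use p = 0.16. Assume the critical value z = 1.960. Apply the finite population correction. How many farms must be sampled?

Unadjusted: n₀ = 1.960² × 0.16 × 0.84 / 0.030² ≈ 573.68, so n₀ = 574.
Finite population correction with N = 1,396: n = n₀ / (1 + (n₀−1)/N) = 574 / (1 + 573/1396) = 574 / 1.4105 ≈ 406.96.
Rounding up, n = 407.

407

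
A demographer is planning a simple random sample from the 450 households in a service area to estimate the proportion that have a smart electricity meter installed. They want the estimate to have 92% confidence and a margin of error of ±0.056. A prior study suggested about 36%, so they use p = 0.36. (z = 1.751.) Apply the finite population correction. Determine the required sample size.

Unadjusted: n₀ = 1.751² × 0.36 × 0.64 / 0.056² ≈ 225.26, so n₀ = 226.
Finite population correction with N = 450: n = n₀ / (1 + (n₀−1)/N) = 226 / (1 + 225/450) = 226 / 1.5000 ≈ 150.67.
Rounding up, n = 151.

151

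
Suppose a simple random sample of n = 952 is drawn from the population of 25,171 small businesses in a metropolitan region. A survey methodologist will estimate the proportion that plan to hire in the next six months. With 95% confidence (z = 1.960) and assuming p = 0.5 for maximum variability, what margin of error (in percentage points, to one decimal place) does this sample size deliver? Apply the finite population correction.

Finite-population factor: (N−n)/(N−1) = (25171−952)/(25171−1) = 0.9622.
SE(p̂) = √[p(1−p)/n · (N−n)/(N−1)] = √[0.2500/952 × 0.9622] = 0.01590.
E = z × SE = 1.960 × 0.01590 = 0.03116 ≈ 3.1 percentage points.

3.1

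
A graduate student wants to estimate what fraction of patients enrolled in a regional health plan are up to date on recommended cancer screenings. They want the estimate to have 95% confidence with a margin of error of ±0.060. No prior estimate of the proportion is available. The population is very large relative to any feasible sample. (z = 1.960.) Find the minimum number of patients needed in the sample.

267

With no prior estimate, use p = 0.5, giving p(1−p) = 0.25.
n = z²·p(1−p)/E² = 1.960² × 0.2500 / 0.060² = 3.8416 × 0.2500 / 0.003600 ≈ 266.78.
Rounding up gives n = 267.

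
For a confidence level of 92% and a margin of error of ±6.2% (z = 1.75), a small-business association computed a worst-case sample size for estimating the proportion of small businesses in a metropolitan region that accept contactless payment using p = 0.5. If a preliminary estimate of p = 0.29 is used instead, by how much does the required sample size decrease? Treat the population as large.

35

Conservative (p = 0.5): n = 1.75² × 0.25 / 0.062² ≈ 199.17 → 200.
Using p = 0.29: p(1−p) = 0.2059, so n = 1.75² × 0.2059 / 0.062² ≈ 164.04 → 165.
Reduction: 200 − 165 = 35.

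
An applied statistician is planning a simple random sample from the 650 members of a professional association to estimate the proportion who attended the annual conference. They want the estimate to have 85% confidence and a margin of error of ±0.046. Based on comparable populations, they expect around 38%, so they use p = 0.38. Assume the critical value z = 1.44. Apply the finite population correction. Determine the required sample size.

171

Unadjusted: n₀ = 1.44² × 0.38 × 0.62 / 0.046² ≈ 230.88, so n₀ = 231.
Finite population correction with N = 650: n = n₀ / (1 + (n₀−1)/N) = 231 / (1 + 230/650) = 231 / 1.3538 ≈ 170.62.
Rounding up, n = 171.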